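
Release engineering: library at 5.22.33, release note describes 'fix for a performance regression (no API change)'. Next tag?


Current: 5.22.33
Change category: 'fix for a performance regression (no API change)' → patch bump
SemVer rule: patch bump → increment PATCH (MAJOR and MINOR unchanged)
New: 5.22.34

5.22.34


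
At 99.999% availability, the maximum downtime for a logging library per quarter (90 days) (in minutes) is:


Formula: allowed downtime = period * (100 - SLA) / 100
Period (quarter (90 days)) = 129600 minutes
Unavailability fraction = (100 - 99.999) / 100
Allowed downtime = 129600 * (100 - 99.999) / 100
Allowed downtime = 1.296 minutes

1.296 minutes


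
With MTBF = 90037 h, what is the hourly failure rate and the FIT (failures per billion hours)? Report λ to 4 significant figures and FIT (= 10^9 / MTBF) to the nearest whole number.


Formula: λ = 1 / MTBF; FIT = λ × 1e9 = 1e9 / MTBF
λ = 1 / 90037 ≈ 1.111e-05 failures/hour
FIT = 1e9 / 90037 ≈ 11107 failures per 1e9 hours (nearest whole number)

λ = 1.111e-05 /h, FIT = 11107


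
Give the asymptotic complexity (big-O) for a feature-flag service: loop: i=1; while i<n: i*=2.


Reasoning: i doubles each step so iterations are log2(n)
Complexity: O(log n)

O(log n)


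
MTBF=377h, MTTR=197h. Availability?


Availability = MTBF / (MTBF + MTTR)
Availability = 377 / (377 + 197)
Availability = 377 / 574
Availability = 65.6794%

65.6794%


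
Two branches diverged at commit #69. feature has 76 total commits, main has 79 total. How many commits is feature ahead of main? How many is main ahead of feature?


Common ancestor: commit #69
feature commits after divergence: 76 - 69 = 7
main commits after divergence: 79 - 69 = 10
feature is 7 commits ahead of main
main is 10 commits ahead of feature

feature ahead: 7, main ahead: 10


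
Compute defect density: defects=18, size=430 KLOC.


Defect density = defects / KLOC
Defect density = 18 / 430
Defect density = 0.042 defects/KLOC

0.042 defects/KLOC


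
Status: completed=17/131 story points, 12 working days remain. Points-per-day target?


Formula: Required rate = Remaining points / Days left
Remaining = 131 - 17 = 114 points
Required rate = 114 / 12 = 9.5 points/day

9.5 points/day


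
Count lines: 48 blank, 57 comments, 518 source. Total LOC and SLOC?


Total LOC = blank + comment + code
Total LOC = 48 + 57 + 518 = 623
SLOC (source only) = code = 518

Total LOC: 623, SLOC: 518


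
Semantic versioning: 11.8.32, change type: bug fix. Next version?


Current: 11.8.32
Change category: 'bug fix' → patch bump
SemVer rule: patch bump → increment PATCH (MAJOR and MINOR unchanged)
New: 11.8.33

11.8.33


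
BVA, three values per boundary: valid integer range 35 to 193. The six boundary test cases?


Range: [35, 193]
Boundaries: just below min, min, min+1, max-1, max, just above max
Values: [34, 35, 36, 192, 193, 194]

[34, 35, 36, 192, 193, 194]


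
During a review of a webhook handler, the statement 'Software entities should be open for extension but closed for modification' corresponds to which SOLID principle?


This describes the Open/Closed Principle (OCP)

Open/Closed Principle (OCP)


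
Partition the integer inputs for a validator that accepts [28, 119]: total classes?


Valid range: [28, 119]
Class 1: x < 28 — invalid
Class 2: 28 ≤ x ≤ 119 — valid
Class 3: x > 119 — invalid
Total equivalence classes: 3

3 equivalence classes


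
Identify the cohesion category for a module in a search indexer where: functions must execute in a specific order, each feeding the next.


Reasoning: Output of one is input to next
Type: Sequential cohesion

Sequential cohesion


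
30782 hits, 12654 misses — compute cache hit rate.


Formula: hit rate = hits / (hits + misses) * 100
hit rate = 30782 / (30782 + 12654) * 100
hit rate = 30782 / 43436 * 100
hit rate = 70.87%

70.87%


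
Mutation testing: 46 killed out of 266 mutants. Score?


Mutation score = killed / total * 100
Mutation score = 46 / 266 * 100
Mutation score = 17.29%

17.29%


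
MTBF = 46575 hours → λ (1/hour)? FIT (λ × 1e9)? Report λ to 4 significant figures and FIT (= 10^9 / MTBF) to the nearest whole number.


Formula: λ = 1 / MTBF; FIT = λ × 1e9 = 1e9 / MTBF
λ = 1 / 46575 ≈ 2.147e-05 failures/hour
FIT = 1e9 / 46575 ≈ 21471 failures per 1e9 hours (nearest whole number)

λ = 2.147e-05 /h, FIT = 21471


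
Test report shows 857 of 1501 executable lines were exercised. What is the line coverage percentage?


Coverage = covered / total * 100
Coverage = 857 / 1501 * 100
Coverage = 57.1%

57.1%


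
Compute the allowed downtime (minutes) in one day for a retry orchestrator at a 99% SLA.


Formula: allowed downtime = period * (100 - SLA) / 100
Period (day) = 1440 minutes
Unavailability fraction = (100 - 99.0) / 100
Allowed downtime = 1440 * (100 - 99.0) / 100
Allowed downtime = 14.4 minutes

14.4 minutes


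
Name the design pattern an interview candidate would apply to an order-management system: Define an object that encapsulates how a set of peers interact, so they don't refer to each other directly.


This matches the Mediator pattern

Mediator


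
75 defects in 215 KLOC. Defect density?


Defect density = defects / KLOC
Defect density = 75 / 215
Defect density = 0.349 defects/KLOC

0.349 defects/KLOC


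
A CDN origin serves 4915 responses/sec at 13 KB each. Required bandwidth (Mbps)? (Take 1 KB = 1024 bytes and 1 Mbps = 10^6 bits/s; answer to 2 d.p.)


Formula: Mbps = payload_bytes * RPS * 8 / 1e6
Payload per request = 13 KB = 13 * 1024 = 13312 bytes
Total bytes/sec = 13312 * 4915 = 65428480
Total bits/sec = 65428480 * 8 = 523427840
Mbps = 523427840 / 1e6 = 523.43

523.43 Mbps


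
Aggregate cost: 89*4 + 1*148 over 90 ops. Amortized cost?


Formula: Amortized cost = Total cost / Operations
Total cost = (89 * 4) + (1 * 148)
Total cost = 356 + 148 = 504
Amortized = 504 / 90 = 5.6

5.6


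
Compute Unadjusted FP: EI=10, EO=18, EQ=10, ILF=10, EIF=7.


UFP = EI*4 + EO*5 + EQ*4 + ILF*10 + EIF*7
UFP = 10*4 + 18*5 + 10*4 + 10*10 + 7*7
UFP = 40 + 90 + 40 + 100 + 49
UFP = 319

319


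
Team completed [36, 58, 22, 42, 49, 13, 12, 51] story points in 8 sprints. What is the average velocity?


Formula: Avg velocity = Total points / Number of sprints
Points: [36, 58, 22, 42, 49, 13, 12, 51]
Sum = 36 + 58 + 22 + 42 + 49 + 13 + 12 + 51 = 283
Avg velocity = 283 / 8 = 35.38 points/sprint

35.38 points/sprint


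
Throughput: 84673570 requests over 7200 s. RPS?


Formula: throughput = requests / seconds
throughput = 84673570 / 7200
throughput = 11760.22 requests/second

11760.22 requests/second


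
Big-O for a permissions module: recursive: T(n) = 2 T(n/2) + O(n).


Reasoning: master theorem case 2 (merge-sort recurrence)
Complexity: O(n log n)

O(n log n)


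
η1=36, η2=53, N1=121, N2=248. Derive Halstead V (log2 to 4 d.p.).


Formula: V = N * log2(η), where N = N1 + N2 and η = η1 + η2
η = 36 + 53 = 89
N = 121 + 248 = 369
log2(89) ≈ 6.4757
V = 369 * 6.4757 = 2389.53

2389.53


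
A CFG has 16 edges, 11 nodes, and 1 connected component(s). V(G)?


Formula: V(G) = E - N + 2P
V(G) = 16 - 11 + 2*1
V(G) = 5 + 2
V(G) = 7

7


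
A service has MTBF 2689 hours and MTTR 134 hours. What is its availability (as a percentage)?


Availability = MTBF / (MTBF + MTTR)
Availability = 2689 / (2689 + 134)
Availability = 2689 / 2823
Availability = 95.2533%

95.2533%


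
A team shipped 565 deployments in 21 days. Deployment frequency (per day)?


Formula: deployments per day = releases / days
= 565 / 21
= 26.905 deploys/day
(equivalently, 188.33 deploys/week)

26.905 deploys/day


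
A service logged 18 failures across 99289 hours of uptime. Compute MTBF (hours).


Formula: MTBF = Total operating time / Number of failures
MTBF = 99289 / 18
MTBF = 5516.06 hours

5516.06 hours


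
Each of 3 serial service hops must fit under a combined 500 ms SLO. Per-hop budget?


Formula: per_stage = total_budget / stages
per_stage = 500 / 3
per_stage = 166.67 ms

166.67 ms


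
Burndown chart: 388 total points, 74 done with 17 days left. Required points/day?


Formula: Required rate = Remaining points / Days left
Remaining = 388 - 74 = 314 points
Required rate = 314 / 17 = 18.47 points/day

18.47 points/day


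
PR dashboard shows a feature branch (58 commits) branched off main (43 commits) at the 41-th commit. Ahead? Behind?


Common ancestor: commit #41
feature commits after divergence: 58 - 41 = 17
main commits after divergence: 43 - 41 = 2
feature is 17 commits ahead of main
main is 2 commits ahead of feature

feature ahead: 17, main ahead: 2


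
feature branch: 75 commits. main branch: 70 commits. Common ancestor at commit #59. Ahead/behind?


Common ancestor: commit #59
feature commits after divergence: 75 - 59 = 16
main commits after divergence: 70 - 59 = 11
feature is 16 commits ahead of main
main is 11 commits ahead of feature

feature ahead: 16, main ahead: 11


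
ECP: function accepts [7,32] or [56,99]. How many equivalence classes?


Valid ranges: [7,32] and [56,99]
Class 1: x < 7 — invalid
Class 2: 7 ≤ x ≤ 32 — valid
Class 3: 32 < x < 56 — invalid (gap between ranges)
Class 4: 56 ≤ x ≤ 99 — valid
Class 5: x > 99 — invalid
Total equivalence classes: 5

5 equivalence classes


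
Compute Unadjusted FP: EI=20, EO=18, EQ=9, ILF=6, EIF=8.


UFP = EI*4 + EO*5 + EQ*4 + ILF*10 + EIF*7
UFP = 20*4 + 18*5 + 9*4 + 6*10 + 8*7
UFP = 80 + 90 + 36 + 60 + 56
UFP = 322

322


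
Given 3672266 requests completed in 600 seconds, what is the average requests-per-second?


Formula: throughput = requests / seconds
throughput = 3672266 / 600
throughput = 6120.44 requests/second

6120.44 requests/second


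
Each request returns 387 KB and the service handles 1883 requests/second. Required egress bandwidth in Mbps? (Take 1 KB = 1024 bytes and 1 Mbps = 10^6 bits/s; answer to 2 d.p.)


Formula: Mbps = payload_bytes * RPS * 8 / 1e6
Payload per request = 387 KB = 387 * 1024 = 396288 bytes
Total bytes/sec = 396288 * 1883 = 746210304
Total bits/sec = 746210304 * 8 = 5969682432
Mbps = 5969682432 / 1e6 = 5969.68

5969.68 Mbps


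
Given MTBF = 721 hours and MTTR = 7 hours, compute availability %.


Availability = MTBF / (MTBF + MTTR)
Availability = 721 / (721 + 7)
Availability = 721 / 728
Availability = 99.0385%

99.0385%


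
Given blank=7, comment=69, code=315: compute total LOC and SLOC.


Total LOC = blank + comment + code
Total LOC = 7 + 69 + 315 = 391
SLOC (source only) = code = 315

Total LOC: 391, SLOC: 315


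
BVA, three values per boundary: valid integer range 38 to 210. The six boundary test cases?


Range: [38, 210]
Boundaries: just below min, min, min+1, max-1, max, just above max
Values: [37, 38, 39, 209, 210, 211]

[37, 38, 39, 209, 210, 211]


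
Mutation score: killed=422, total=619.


Mutation score = killed / total * 100
Mutation score = 422 / 619 * 100
Mutation score = 68.17%

68.17%


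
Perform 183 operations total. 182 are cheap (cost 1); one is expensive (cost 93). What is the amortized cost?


Formula: Amortized cost = Total cost / Operations
Total cost = (182 * 1) + (1 * 93)
Total cost = 182 + 93 = 275
Amortized = 275 / 183 = 1.5027

1.5027


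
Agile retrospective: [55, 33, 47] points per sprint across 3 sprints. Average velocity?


Formula: Avg velocity = Total points / Number of sprints
Points: [55, 33, 47]
Sum = 55 + 33 + 47 = 135
Avg velocity = 135 / 3 = 45.0 points/sprint

45.0 points/sprint


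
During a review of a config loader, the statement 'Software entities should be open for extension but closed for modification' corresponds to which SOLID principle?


This describes the Open/Closed Principle (OCP)

Open/Closed Principle (OCP)


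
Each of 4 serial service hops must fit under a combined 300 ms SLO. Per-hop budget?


Formula: per_stage = total_budget / stages
per_stage = 300 / 4
per_stage = 75.0 ms

75.0 ms


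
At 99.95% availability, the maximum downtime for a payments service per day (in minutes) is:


Formula: allowed downtime = period * (100 - SLA) / 100
Period (day) = 1440 minutes
Unavailability fraction = (100 - 99.95) / 100
Allowed downtime = 1440 * (100 - 99.95) / 100
Allowed downtime = 0.72 minutes

0.72 minutes


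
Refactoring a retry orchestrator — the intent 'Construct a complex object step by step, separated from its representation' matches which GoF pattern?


This matches the Builder pattern

Builder


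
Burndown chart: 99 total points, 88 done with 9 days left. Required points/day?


Formula: Required rate = Remaining points / Days left
Remaining = 99 - 88 = 11 points
Required rate = 11 / 9 = 1.22 points/day

1.22 points/day


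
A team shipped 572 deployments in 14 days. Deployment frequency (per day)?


Formula: deployments per day = releases / days
= 572 / 14
= 40.857 deploys/day
(equivalently, 286.0 deploys/week)

40.857 deploys/day


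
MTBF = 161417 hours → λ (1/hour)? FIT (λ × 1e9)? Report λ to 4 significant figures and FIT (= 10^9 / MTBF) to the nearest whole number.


Formula: λ = 1 / MTBF; FIT = λ × 1e9 = 1e9 / MTBF
λ = 1 / 161417 ≈ 6.195e-06 failures/hour
FIT = 1e9 / 161417 ≈ 6195 failures per 1e9 hours (nearest whole number)

λ = 6.195e-06 /h, FIT = 6195


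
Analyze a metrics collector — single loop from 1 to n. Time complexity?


Reasoning: one pass through n items
Complexity: O(n)

O(n)


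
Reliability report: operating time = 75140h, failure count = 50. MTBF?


Formula: MTBF = Total operating time / Number of failures
MTBF = 75140 / 50
MTBF = 1502.8 hours

1502.8 hours


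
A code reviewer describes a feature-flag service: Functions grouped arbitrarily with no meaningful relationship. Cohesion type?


Reasoning: Worst: random grouping
Type: Coincidental cohesion

Coincidental cohesion


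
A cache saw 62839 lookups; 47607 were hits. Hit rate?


Formula: hit rate = hits / (hits + misses) * 100
hit rate = 47607 / (47607 + 15232) * 100
hit rate = 47607 / 62839 * 100
hit rate = 75.76%

75.76%


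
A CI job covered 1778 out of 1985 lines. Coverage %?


Coverage = covered / total * 100
Coverage = 1778 / 1985 * 100
Coverage = 89.57%

89.57%


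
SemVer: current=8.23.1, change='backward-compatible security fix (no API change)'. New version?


Current: 8.23.1
Change category: 'backward-compatible security fix (no API change)' → patch bump
SemVer rule: patch bump → increment PATCH (MAJOR and MINOR unchanged)
New: 8.23.2

8.23.2


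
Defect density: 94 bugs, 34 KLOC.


Defect density = defects / KLOC
Defect density = 94 / 34
Defect density = 2.765 defects/KLOC

2.765 defects/KLOC


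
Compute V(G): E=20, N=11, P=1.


Formula: V(G) = E - N + 2P
V(G) = 20 - 11 + 2*1
V(G) = 9 + 2
V(G) = 11

11


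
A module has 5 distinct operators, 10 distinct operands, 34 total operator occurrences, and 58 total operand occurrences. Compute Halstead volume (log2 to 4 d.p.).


Formula: V = N * log2(η), where N = N1 + N2 and η = η1 + η2
η = 5 + 10 = 15
N = 34 + 58 = 92
log2(15) ≈ 3.9069
V = 92 * 3.9069 = 359.43

359.43


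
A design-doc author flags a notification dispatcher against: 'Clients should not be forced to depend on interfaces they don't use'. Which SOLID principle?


This describes the Interface Segregation Principle (ISP)

Interface Segregation Principle (ISP)


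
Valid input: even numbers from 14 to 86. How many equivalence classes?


Constraint: even integers in [14, 86]
Class 1: x < 14 — out-of-range invalid
Class 2: x in [14,86] but odd — wrong type invalid
Class 3: x in [14,86] and even — valid
Class 4: x > 86 — out-of-range invalid
Total equivalence classes: 4

4 equivalence classes


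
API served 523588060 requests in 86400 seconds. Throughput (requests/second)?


Formula: throughput = requests / seconds
throughput = 523588060 / 86400
throughput = 6060.05 requests/second

6060.05 requests/second


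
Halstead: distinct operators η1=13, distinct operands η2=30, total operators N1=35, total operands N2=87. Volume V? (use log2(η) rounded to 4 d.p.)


Formula: V = N * log2(η), where N = N1 + N2 and η = η1 + η2
η = 13 + 30 = 43
N = 35 + 87 = 122
log2(43) ≈ 5.4263
V = 122 * 5.4263 = 662.01

662.01


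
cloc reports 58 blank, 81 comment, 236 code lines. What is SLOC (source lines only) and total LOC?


Total LOC = blank + comment + code
Total LOC = 58 + 81 + 236 = 375
SLOC (source only) = code = 236

Total LOC: 375, SLOC: 236


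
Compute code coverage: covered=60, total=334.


Coverage = covered / total * 100
Coverage = 60 / 334 * 100
Coverage = 17.96%

17.96%


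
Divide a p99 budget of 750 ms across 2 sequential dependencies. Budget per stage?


Formula: per_stage = total_budget / stages
per_stage = 750 / 2
per_stage = 375.0 ms

375.0 ms


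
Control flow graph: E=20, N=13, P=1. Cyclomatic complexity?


Formula: V(G) = E - N + 2P
V(G) = 20 - 13 + 2*1
V(G) = 7 + 2
V(G) = 9

9


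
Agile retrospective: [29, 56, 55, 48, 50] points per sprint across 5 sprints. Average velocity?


Formula: Avg velocity = Total points / Number of sprints
Points: [29, 56, 55, 48, 50]
Sum = 29 + 56 + 55 + 48 + 50 = 238
Avg velocity = 238 / 5 = 47.6 points/sprint

47.6 points/sprint


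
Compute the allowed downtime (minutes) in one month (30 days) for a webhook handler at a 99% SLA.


Formula: allowed downtime = period * (100 - SLA) / 100
Period (month (30 days)) = 43200 minutes
Unavailability fraction = (100 - 99.0) / 100
Allowed downtime = 43200 * (100 - 99.0) / 100
Allowed downtime = 432.0 minutes

432.0 minutes


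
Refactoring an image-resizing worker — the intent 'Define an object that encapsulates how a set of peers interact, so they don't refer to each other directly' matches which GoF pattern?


This matches the Mediator pattern

Mediator


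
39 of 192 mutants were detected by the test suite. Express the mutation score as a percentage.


Mutation score = killed / total * 100
Mutation score = 39 / 192 * 100
Mutation score = 20.31%

20.31%


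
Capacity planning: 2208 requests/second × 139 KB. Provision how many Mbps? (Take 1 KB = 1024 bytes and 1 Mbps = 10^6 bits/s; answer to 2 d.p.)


Formula: Mbps = payload_bytes * RPS * 8 / 1e6
Payload per request = 139 KB = 139 * 1024 = 142336 bytes
Total bytes/sec = 142336 * 2208 = 314277888
Total bits/sec = 314277888 * 8 = 2514223104
Mbps = 2514223104 / 1e6 = 2514.22

2514.22 Mbps


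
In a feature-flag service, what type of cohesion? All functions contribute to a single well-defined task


Reasoning: Best: single purpose
Type: Functional cohesion

Functional cohesion


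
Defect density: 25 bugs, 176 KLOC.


Defect density = defects / KLOC
Defect density = 25 / 176
Defect density = 0.142 defects/KLOC

0.142 defects/KLOC


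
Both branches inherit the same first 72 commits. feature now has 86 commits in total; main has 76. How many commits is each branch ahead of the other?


Common ancestor: commit #72
feature commits after divergence: 86 - 72 = 14
main commits after divergence: 76 - 72 = 4
feature is 14 commits ahead of main
main is 4 commits ahead of feature

feature ahead: 14, main ahead: 4


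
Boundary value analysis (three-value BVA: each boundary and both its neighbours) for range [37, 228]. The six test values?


Range: [37, 228]
Boundaries: just below min, min, min+1, max-1, max, just above max
Values: [36, 37, 38, 227, 228, 229]

[36, 37, 38, 227, 228, 229]


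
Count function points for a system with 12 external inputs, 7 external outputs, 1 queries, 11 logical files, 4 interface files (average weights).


UFP = EI*4 + EO*5 + EQ*4 + ILF*10 + EIF*7
UFP = 12*4 + 7*5 + 1*4 + 11*10 + 4*7
UFP = 48 + 35 + 4 + 110 + 28
UFP = 225

225


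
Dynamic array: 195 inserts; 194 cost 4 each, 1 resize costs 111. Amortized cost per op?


Formula: Amortized cost = Total cost / Operations
Total cost = (194 * 4) + (1 * 111)
Total cost = 776 + 111 = 887
Amortized = 887 / 195 = 4.5487

4.5487


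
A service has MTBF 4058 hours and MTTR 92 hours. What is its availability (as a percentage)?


Availability = MTBF / (MTBF + MTTR)
Availability = 4058 / (4058 + 92)
Availability = 4058 / 4150
Availability = 97.7831%

97.7831%


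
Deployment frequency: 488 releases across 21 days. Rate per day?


Formula: deployments per day = releases / days
= 488 / 21
= 23.238 deploys/day
(equivalently, 162.67 deploys/week)

23.238 deploys/day


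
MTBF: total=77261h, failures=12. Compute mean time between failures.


Formula: MTBF = Total operating time / Number of failures
MTBF = 77261 / 12
MTBF = 6438.42 hours

6438.42 hours


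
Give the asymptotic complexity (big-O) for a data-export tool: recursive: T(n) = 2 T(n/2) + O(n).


Reasoning: master theorem case 2 (merge-sort recurrence)
Complexity: O(n log n)

O(n log n)


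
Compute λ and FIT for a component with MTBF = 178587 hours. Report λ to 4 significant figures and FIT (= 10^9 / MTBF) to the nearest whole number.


Formula: λ = 1 / MTBF; FIT = λ × 1e9 = 1e9 / MTBF
λ = 1 / 178587 ≈ 5.600e-06 failures/hour
FIT = 1e9 / 178587 ≈ 5600 failures per 1e9 hours (nearest whole number)

λ = 5.600e-06 /h, FIT = 5600


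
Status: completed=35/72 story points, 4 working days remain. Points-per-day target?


Formula: Required rate = Remaining points / Days left
Remaining = 72 - 35 = 37 points
Required rate = 37 / 4 = 9.25 points/day

9.25 points/day


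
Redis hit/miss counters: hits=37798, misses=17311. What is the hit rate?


Formula: hit rate = hits / (hits + misses) * 100
hit rate = 37798 / (37798 + 17311) * 100
hit rate = 37798 / 55109 * 100
hit rate = 68.59%

68.59%


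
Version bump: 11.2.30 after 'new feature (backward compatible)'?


Current: 11.2.30
Change category: 'new feature (backward compatible)' → minor bump
SemVer rule: minor bump → increment MINOR, reset PATCH to 0 (MAJOR unchanged)
New: 11.3.0

11.3.0


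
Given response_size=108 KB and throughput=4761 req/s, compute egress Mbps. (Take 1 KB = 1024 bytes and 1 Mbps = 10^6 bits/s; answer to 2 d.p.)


Formula: Mbps = payload_bytes * RPS * 8 / 1e6
Payload per request = 108 KB = 108 * 1024 = 110592 bytes
Total bytes/sec = 110592 * 4761 = 526528512
Total bits/sec = 526528512 * 8 = 4212228096
Mbps = 4212228096 / 1e6 = 4212.23

4212.23 Mbps


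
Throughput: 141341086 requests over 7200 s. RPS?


Formula: throughput = requests / seconds
throughput = 141341086 / 7200
throughput = 19630.71 requests/second

19630.71 requests/second


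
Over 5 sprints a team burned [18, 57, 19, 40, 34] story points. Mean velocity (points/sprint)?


Formula: Avg velocity = Total points / Number of sprints
Points: [18, 57, 19, 40, 34]
Sum = 18 + 57 + 19 + 40 + 34 = 168
Avg velocity = 168 / 5 = 33.6 points/sprint

33.6 points/sprint


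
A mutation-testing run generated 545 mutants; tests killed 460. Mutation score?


Mutation score = killed / total * 100
Mutation score = 460 / 545 * 100
Mutation score = 84.4%

84.4%


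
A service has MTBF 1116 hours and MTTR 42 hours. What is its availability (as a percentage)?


Availability = MTBF / (MTBF + MTTR)
Availability = 1116 / (1116 + 42)
Availability = 1116 / 1158
Availability = 96.3731%

96.3731%


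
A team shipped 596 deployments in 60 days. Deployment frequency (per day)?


Formula: deployments per day = releases / days
= 596 / 60
= 9.933 deploys/day
(equivalently, 69.53 deploys/week)

9.933 deploys/day


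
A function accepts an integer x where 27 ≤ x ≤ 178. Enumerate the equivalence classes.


Valid range: [27, 178]
Class 1: x < 27 — invalid
Class 2: 27 ≤ x ≤ 178 — valid
Class 3: x > 178 — invalid
Total equivalence classes: 3

3 equivalence classes


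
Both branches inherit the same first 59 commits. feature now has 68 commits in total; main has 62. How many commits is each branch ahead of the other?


Common ancestor: commit #59
feature commits after divergence: 68 - 59 = 9
main commits after divergence: 62 - 59 = 3
feature is 9 commits ahead of main
main is 3 commits ahead of feature

feature ahead: 9, main ahead: 3


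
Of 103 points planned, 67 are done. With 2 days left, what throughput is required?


Formula: Required rate = Remaining points / Days left
Remaining = 103 - 67 = 36 points
Required rate = 36 / 2 = 18.0 points/day

18.0 points/day


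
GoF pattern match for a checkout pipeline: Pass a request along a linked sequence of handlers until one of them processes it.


This matches the Chain of Responsibility pattern

Chain of Responsibility


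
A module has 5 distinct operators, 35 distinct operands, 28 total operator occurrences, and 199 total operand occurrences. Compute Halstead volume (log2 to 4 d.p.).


Formula: V = N * log2(η), where N = N1 + N2 and η = η1 + η2
η = 5 + 35 = 40
N = 28 + 199 = 227
log2(40) ≈ 5.3219
V = 227 * 5.3219 = 1208.07

1208.07


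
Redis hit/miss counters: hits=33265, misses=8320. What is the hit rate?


Formula: hit rate = hits / (hits + misses) * 100
hit rate = 33265 / (33265 + 8320) * 100
hit rate = 33265 / 41585 * 100
hit rate = 79.99%

79.99%


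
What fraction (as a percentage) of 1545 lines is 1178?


Coverage = covered / total * 100
Coverage = 1178 / 1545 * 100
Coverage = 76.25%

76.25%


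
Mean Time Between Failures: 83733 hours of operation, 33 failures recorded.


Formula: MTBF = Total operating time / Number of failures
MTBF = 83733 / 33
MTBF = 2537.36 hours

2537.36 hours


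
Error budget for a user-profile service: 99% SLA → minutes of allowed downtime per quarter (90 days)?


Formula: allowed downtime = period * (100 - SLA) / 100
Period (quarter (90 days)) = 129600 minutes
Unavailability fraction = (100 - 99.0) / 100
Allowed downtime = 129600 * (100 - 99.0) / 100
Allowed downtime = 1296.0 minutes

1296.0 minutes


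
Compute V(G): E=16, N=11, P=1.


Formula: V(G) = E - N + 2P
V(G) = 16 - 11 + 2*1
V(G) = 5 + 2
V(G) = 7

7


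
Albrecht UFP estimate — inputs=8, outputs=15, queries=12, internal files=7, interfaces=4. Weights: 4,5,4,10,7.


UFP = EI*4 + EO*5 + EQ*4 + ILF*10 + EIF*7
UFP = 8*4 + 15*5 + 12*4 + 7*10 + 4*7
UFP = 32 + 75 + 48 + 70 + 28
UFP = 253

253


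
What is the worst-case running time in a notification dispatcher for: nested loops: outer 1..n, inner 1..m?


Reasoning: product of independent bounds
Complexity: O(n*m)

O(n*m)


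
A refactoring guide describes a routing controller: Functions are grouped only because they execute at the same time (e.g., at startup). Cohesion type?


Reasoning: Related by timing only
Type: Temporal cohesion

Temporal cohesion


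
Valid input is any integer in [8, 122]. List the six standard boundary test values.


Range: [8, 122]
Boundaries: just below min, min, min+1, max-1, max, just above max
Values: [7, 8, 9, 121, 122, 123]

[7, 8, 9, 121, 122, 123]


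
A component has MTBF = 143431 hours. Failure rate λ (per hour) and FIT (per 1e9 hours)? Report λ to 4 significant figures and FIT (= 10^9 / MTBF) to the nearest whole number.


Formula: λ = 1 / MTBF; FIT = λ × 1e9 = 1e9 / MTBF
λ = 1 / 143431 ≈ 6.972e-06 failures/hour
FIT = 1e9 / 143431 ≈ 6972 failures per 1e9 hours (nearest whole number)

λ = 6.972e-06 /h, FIT = 6972


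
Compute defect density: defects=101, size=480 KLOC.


Defect density = defects / KLOC
Defect density = 101 / 480
Defect density = 0.21 defects/KLOC

0.21 defects/KLOC


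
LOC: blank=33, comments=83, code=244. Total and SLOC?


Total LOC = blank + comment + code
Total LOC = 33 + 83 + 244 = 360
SLOC (source only) = code = 244

Total LOC: 360, SLOC: 244


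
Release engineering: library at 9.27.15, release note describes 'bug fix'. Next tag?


Current: 9.27.15
Change category: 'bug fix' → patch bump
SemVer rule: patch bump → increment PATCH (MAJOR and MINOR unchanged)
New: 9.27.16

9.27.16


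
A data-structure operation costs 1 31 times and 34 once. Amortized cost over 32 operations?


Formula: Amortized cost = Total cost / Operations
Total cost = (31 * 1) + (1 * 34)
Total cost = 31 + 34 = 65
Amortized = 65 / 32 = 2.0313

2.0313


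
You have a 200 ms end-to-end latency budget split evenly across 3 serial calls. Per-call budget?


Formula: per_stage = total_budget / stages
per_stage = 200 / 3
per_stage = 66.67 ms

66.67 ms


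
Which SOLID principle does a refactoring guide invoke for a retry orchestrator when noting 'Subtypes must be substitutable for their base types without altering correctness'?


This describes the Liskov Substitution Principle (LSP)

Liskov Substitution Principle (LSP)


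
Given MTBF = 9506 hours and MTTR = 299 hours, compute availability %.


Availability = MTBF / (MTBF + MTTR)
Availability = 9506 / (9506 + 299)
Availability = 9506 / 9805
Availability = 96.9505%

96.9505%


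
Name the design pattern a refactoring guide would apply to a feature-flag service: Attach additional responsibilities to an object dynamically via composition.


This matches the Decorator pattern

Decorator


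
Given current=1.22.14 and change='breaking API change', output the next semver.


Current: 1.22.14
Change category: 'breaking API change' → major bump
SemVer rule: major bump → increment MAJOR, reset MINOR and PATCH to 0
New: 2.0.0

2.0.0


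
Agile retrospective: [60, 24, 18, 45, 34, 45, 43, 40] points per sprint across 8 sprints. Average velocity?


Formula: Avg velocity = Total points / Number of sprints
Points: [60, 24, 18, 45, 34, 45, 43, 40]
Sum = 60 + 24 + 18 + 45 + 34 + 45 + 43 + 40 = 309
Avg velocity = 309 / 8 = 38.63 points/sprint

38.63 points/sprint


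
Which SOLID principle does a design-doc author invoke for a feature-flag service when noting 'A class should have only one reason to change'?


This describes the Single Responsibility Principle (SRP)

Single Responsibility Principle (SRP)


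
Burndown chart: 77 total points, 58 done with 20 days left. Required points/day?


Formula: Required rate = Remaining points / Days left
Remaining = 77 - 58 = 19 points
Required rate = 19 / 20 = 0.95 points/day

0.95 points/day


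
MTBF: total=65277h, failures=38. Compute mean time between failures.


Formula: MTBF = Total operating time / Number of failures
MTBF = 65277 / 38
MTBF = 1717.82 hours

1717.82 hours


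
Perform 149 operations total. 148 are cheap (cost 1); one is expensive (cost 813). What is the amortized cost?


Formula: Amortized cost = Total cost / Operations
Total cost = (148 * 1) + (1 * 813)
Total cost = 148 + 813 = 961
Amortized = 961 / 149 = 6.4497

6.4497


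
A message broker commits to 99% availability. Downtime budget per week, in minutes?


Formula: allowed downtime = period * (100 - SLA) / 100
Period (week) = 10080 minutes
Unavailability fraction = (100 - 99.0) / 100
Allowed downtime = 10080 * (100 - 99.0) / 100
Allowed downtime = 100.8 minutes

100.8 minutes


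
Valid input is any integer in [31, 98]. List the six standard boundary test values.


Range: [31, 98]
Boundaries: just below min, min, min+1, max-1, max, just above max
Values: [30, 31, 32, 97, 98, 99]

[30, 31, 32, 97, 98, 99]


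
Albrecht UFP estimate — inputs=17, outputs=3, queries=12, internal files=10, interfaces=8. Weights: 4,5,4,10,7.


UFP = EI*4 + EO*5 + EQ*4 + ILF*10 + EIF*7
UFP = 17*4 + 3*5 + 12*4 + 10*10 + 8*7
UFP = 68 + 15 + 48 + 100 + 56
UFP = 287

287


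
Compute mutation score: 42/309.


Mutation score = killed / total * 100
Mutation score = 42 / 309 * 100
Mutation score = 13.59%

13.59%


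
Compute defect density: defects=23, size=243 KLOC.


Defect density = defects / KLOC
Defect density = 23 / 243
Defect density = 0.095 defects/KLOC

0.095 defects/KLOC


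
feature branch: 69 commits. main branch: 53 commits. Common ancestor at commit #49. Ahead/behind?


Common ancestor: commit #49
feature commits after divergence: 69 - 49 = 20
main commits after divergence: 53 - 49 = 4
feature is 20 commits ahead of main
main is 4 commits ahead of feature

feature ahead: 20, main ahead: 4


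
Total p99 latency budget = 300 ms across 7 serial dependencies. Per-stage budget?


Formula: per_stage = total_budget / stages
per_stage = 300 / 7
per_stage = 42.86 ms

42.86 ms


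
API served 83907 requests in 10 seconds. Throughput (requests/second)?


Formula: throughput = requests / seconds
throughput = 83907 / 10
throughput = 8390.7 requests/second

8390.7 requests/second


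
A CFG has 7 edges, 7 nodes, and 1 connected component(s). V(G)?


Formula: V(G) = E - N + 2P
V(G) = 7 - 7 + 2*1
V(G) = 0 + 2
V(G) = 2

2


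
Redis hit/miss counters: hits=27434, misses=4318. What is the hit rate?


Formula: hit rate = hits / (hits + misses) * 100
hit rate = 27434 / (27434 + 4318) * 100
hit rate = 27434 / 31752 * 100
hit rate = 86.4%

86.4%


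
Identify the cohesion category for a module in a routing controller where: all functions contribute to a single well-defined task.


Reasoning: Best: single purpose
Type: Functional cohesion

Functional cohesion


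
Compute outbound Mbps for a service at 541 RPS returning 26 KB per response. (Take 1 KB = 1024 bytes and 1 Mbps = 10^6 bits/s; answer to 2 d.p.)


Formula: Mbps = payload_bytes * RPS * 8 / 1e6
Payload per request = 26 KB = 26 * 1024 = 26624 bytes
Total bytes/sec = 26624 * 541 = 14403584
Total bits/sec = 14403584 * 8 = 115228672
Mbps = 115228672 / 1e6 = 115.23

115.23 Mbps


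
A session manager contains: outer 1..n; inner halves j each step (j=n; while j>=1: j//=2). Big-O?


Reasoning: n times log n
Complexity: O(n log n)

O(n log n)


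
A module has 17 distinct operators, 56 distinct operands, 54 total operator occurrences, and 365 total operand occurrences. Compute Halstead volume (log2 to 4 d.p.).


Formula: V = N * log2(η), where N = N1 + N2 and η = η1 + η2
η = 17 + 56 = 73
N = 54 + 365 = 419
log2(73) ≈ 6.1898
V = 419 * 6.1898 = 2593.53

2593.53


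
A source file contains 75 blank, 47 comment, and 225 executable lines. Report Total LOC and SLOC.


Total LOC = blank + comment + code
Total LOC = 75 + 47 + 225 = 347
SLOC (source only) = code = 225

Total LOC: 347, SLOC: 225


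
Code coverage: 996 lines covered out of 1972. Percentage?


Coverage = covered / total * 100
Coverage = 996 / 1972 * 100
Coverage = 50.51%

50.51%


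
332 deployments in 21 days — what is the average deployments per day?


Formula: deployments per day = releases / days
= 332 / 21
= 15.81 deploys/day
(equivalently, 110.67 deploys/week)

15.81 deploys/day


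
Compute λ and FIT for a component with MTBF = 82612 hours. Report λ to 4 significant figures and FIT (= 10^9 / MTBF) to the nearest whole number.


Formula: λ = 1 / MTBF; FIT = λ × 1e9 = 1e9 / MTBF
λ = 1 / 82612 ≈ 1.210e-05 failures/hour
FIT = 1e9 / 82612 ≈ 12105 failures per 1e9 hours (nearest whole number)

λ = 1.210e-05 /h, FIT = 12105


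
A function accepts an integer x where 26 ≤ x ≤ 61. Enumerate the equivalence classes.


Valid range: [26, 61]
Class 1: x < 26 — invalid
Class 2: 26 ≤ x ≤ 61 — valid
Class 3: x > 61 — invalid
Total equivalence classes: 3

3 equivalence classes


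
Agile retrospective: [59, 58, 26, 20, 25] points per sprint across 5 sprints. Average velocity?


Formula: Avg velocity = Total points / Number of sprints
Points: [59, 58, 26, 20, 25]
Sum = 59 + 58 + 26 + 20 + 25 = 188
Avg velocity = 188 / 5 = 37.6 points/sprint

37.6 points/sprint


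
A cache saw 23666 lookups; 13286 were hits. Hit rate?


Formula: hit rate = hits / (hits + misses) * 100
hit rate = 13286 / (13286 + 10380) * 100
hit rate = 13286 / 23666 * 100
hit rate = 56.14%

56.14%


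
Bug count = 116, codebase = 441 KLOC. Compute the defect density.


Defect density = defects / KLOC
Defect density = 116 / 441
Defect density = 0.263 defects/KLOC

0.263 defects/KLOC


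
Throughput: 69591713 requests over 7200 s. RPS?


Formula: throughput = requests / seconds
throughput = 69591713 / 7200
throughput = 9665.52 requests/second

9665.52 requests/second


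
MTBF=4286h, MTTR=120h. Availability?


Availability = MTBF / (MTBF + MTTR)
Availability = 4286 / (4286 + 120)
Availability = 4286 / 4406
Availability = 97.2764%

97.2764%


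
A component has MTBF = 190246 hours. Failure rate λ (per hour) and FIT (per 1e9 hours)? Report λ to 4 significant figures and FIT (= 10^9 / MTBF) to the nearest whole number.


Formula: λ = 1 / MTBF; FIT = λ × 1e9 = 1e9 / MTBF
λ = 1 / 190246 ≈ 5.256e-06 failures/hour
FIT = 1e9 / 190246 ≈ 5256 failures per 1e9 hours (nearest whole number)

λ = 5.256e-06 /h, FIT = 5256


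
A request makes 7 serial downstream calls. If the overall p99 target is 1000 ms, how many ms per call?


Formula: per_stage = total_budget / stages
per_stage = 1000 / 7
per_stage = 142.86 ms

142.86 ms


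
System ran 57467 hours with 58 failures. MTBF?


Formula: MTBF = Total operating time / Number of failures
MTBF = 57467 / 58
MTBF = 990.81 hours

990.81 hours


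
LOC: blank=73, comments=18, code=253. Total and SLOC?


Total LOC = blank + comment + code
Total LOC = 73 + 18 + 253 = 344
SLOC (source only) = code = 253

Total LOC: 344, SLOC: 253


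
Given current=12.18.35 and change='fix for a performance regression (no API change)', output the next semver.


Current: 12.18.35
Change category: 'fix for a performance regression (no API change)' → patch bump
SemVer rule: patch bump → increment PATCH (MAJOR and MINOR unchanged)
New: 12.18.36

12.18.36


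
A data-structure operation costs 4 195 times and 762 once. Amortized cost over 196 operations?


Formula: Amortized cost = Total cost / Operations
Total cost = (195 * 4) + (1 * 762)
Total cost = 780 + 762 = 1542
Amortized = 1542 / 196 = 7.8673

7.8673


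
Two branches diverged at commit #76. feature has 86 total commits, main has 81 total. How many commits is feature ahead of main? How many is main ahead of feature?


Common ancestor: commit #76
feature commits after divergence: 86 - 76 = 10
main commits after divergence: 81 - 76 = 5
feature is 10 commits ahead of main
main is 5 commits ahead of feature

feature ahead: 10, main ahead: 5


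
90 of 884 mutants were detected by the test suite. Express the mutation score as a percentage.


Mutation score = killed / total * 100
Mutation score = 90 / 884 * 100
Mutation score = 10.18%

10.18%


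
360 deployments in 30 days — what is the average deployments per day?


Formula: deployments per day = releases / days
= 360 / 30
= 12.0 deploys/day
(equivalently, 84.0 deploys/week)

12.0 deploys/day


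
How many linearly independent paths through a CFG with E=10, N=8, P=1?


Formula: V(G) = E - N + 2P
V(G) = 10 - 8 + 2*1
V(G) = 2 + 2
V(G) = 4

4


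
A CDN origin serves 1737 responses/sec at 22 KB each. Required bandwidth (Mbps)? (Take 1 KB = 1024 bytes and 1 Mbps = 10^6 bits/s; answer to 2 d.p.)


Formula: Mbps = payload_bytes * RPS * 8 / 1e6
Payload per request = 22 KB = 22 * 1024 = 22528 bytes
Total bytes/sec = 22528 * 1737 = 39131136
Total bits/sec = 39131136 * 8 = 313049088
Mbps = 313049088 / 1e6 = 313.05

313.05 Mbps


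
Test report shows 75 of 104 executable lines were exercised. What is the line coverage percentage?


Coverage = covered / total * 100
Coverage = 75 / 104 * 100
Coverage = 72.12%

72.12%


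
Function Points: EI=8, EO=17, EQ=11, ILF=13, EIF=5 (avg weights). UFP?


UFP = EI*4 + EO*5 + EQ*4 + ILF*10 + EIF*7
UFP = 8*4 + 17*5 + 11*4 + 13*10 + 5*7
UFP = 32 + 85 + 44 + 130 + 35
UFP = 326

326
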